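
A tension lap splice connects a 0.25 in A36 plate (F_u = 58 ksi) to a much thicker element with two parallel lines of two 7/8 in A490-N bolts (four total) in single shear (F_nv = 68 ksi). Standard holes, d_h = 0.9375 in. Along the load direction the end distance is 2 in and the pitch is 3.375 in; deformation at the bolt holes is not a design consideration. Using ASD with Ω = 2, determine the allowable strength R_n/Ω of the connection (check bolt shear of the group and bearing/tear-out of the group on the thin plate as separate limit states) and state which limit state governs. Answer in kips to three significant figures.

Bolt shear: A_b = π·0.875²/4 = 0.6013 in²; R_n = 68 × 0.6013 × 4 × 1 = 163.6 kips → 163.6 / 2 = 81.8 kips.
Bearing (1.5 l_c t F_u ≤ 3.0 d t F_u): upper limit = 3.0·0.875·0.25·58 = 38.06 kips.
  Edge l_c = 2 − 0.9375/2 = 1.531 → r_n = 33.3 kips; interior l_c = 3.375 − 0.9375 = 2.438 → r_n = 38.06 kips.
  R_n,bearing = 2·33.3 + 2·38.06 = 142.7 kips → 142.7 / 2 = 71.4 kips.
Bearing governs: 71.4 kips.

71.4 kips (bearing governs)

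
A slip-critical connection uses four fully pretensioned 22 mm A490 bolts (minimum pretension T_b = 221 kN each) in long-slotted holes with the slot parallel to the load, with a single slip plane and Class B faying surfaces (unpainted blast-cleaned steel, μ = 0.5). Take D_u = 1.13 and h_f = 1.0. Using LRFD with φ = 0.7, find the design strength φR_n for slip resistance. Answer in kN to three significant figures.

R_n = μ · D_u · h_f · T_b · n_s · n_b = 0.5 × 1.13 × 1.0 × 221 × 1 × 4 = 499.5 kN.
Design strength φR_n = 0.7 × 499.5 = 350 kN.

350 kN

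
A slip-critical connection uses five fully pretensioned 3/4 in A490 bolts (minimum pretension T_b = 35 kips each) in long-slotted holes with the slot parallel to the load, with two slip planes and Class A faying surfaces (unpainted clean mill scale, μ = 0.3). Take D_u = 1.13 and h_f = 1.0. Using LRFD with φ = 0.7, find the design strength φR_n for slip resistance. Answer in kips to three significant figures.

R_n = μ · D_u · h_f · T_b · n_s · n_b = 0.3 × 1.13 × 1.0 × 35 × 2 × 5 = 118.6 kips.
Design strength φR_n = 0.7 × 118.6 = 83.1 kips.

83.1 kips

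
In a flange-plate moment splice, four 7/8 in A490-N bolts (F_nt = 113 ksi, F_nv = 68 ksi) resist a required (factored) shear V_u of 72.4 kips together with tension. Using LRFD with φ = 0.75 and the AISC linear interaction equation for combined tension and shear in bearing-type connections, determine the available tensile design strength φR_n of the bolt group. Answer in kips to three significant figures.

145 kips

A_b = π·0.875²/4 = 0.6013 in²; f_rv = 72.4 / (4 × 0.6013) = 30.1 ksi.
F'_nt = 1.3 F_nt − (F_nt / φF_nv) f_rv = 1.3·113 − (113/(0.75·68))·30.1 = 80.21 ksi, capped at F_nt → F'_nt = 80.21 ksi.
R_n = F'_nt · A_b · n = 80.21 × 0.6013 × 4 = 192.9 kips.
Design strength φR_n = 0.75 × 192.9 = 145 kips.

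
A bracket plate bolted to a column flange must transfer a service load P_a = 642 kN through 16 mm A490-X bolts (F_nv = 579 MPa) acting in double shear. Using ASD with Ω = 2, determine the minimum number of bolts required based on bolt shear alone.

A_b = π·16²/4 = 201.1 mm².
Per-bolt allowable strength R_n/Ω = 579 × 201.1 × 2 / 1000 / 2 = 116.4 kN.
n ≥ 642 / 116.4 = 5.515 → use 6 bolts.

6 bolts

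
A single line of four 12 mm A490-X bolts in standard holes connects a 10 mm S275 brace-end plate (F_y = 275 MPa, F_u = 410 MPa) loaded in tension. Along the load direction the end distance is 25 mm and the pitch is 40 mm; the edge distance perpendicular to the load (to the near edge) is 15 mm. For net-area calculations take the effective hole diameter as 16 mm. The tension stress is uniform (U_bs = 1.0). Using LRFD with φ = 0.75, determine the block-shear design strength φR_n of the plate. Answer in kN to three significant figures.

186 kN

Shear plane L_v = 25 + 3·40 = 145 mm; A_gv = 145 × 10 = 1450 mm².
A_nv = (145 − 3.5·16) × 10 = 890 mm².
A_nt = (15 − 0.5·16) × 10 = 70 mm².
0.6 F_u A_nv = 218.9 kN; 0.6 F_y A_gv = 239.2 kN → shear rupture governs the shear term.
R_n = 218.9 + 1.0 × 410 × 70 / 1000 = 247.6 kN.
Design strength φR_n = 0.75 × 247.6 = 186 kN.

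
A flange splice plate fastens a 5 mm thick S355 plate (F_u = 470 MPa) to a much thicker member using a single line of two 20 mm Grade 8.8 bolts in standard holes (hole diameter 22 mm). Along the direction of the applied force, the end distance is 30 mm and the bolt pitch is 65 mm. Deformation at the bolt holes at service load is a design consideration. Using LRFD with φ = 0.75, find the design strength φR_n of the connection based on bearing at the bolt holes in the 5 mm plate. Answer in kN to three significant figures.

125 kN

Per bolt r_n = 1.2 l_c t F_u ≤ 2.4 d t F_u; upper limit = 2.4 × 20 × 5 × 470 / 1000 = 112.8 kN.
Edge bolt: l_c = 30 − 22/2 = 19 mm → 1.2 × 19 × 5 × 470 / 1000 = 53.58 → r_n = 53.58 kN.
Interior bolts: l_c = 65 − 22 = 43 mm → 1.2 × 43 × 5 × 470 / 1000 = 121.3 → r_n = 112.8 kN.
R_n = 1 × 53.58 + 1 × 112.8 = 166.4 kN.
Design strength φR_n = 0.75 × 166.4 = 125 kN.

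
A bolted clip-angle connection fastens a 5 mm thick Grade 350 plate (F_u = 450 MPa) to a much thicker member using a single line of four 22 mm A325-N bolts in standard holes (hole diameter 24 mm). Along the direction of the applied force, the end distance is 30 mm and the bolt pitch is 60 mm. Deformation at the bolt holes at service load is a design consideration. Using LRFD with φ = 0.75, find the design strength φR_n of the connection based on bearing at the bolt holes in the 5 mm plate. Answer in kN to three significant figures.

255 kN

Per bolt r_n = 1.2 l_c t F_u ≤ 2.4 d t F_u; upper limit = 2.4 × 22 × 5 × 450 / 1000 = 118.8 kN.
Edge bolt: l_c = 30 − 24/2 = 18 mm → 1.2 × 18 × 5 × 450 / 1000 = 48.6 → r_n = 48.6 kN.
Interior bolts: l_c = 60 − 24 = 36 mm → 1.2 × 36 × 5 × 450 / 1000 = 97.2 → r_n = 97.2 kN.
R_n = 1 × 48.6 + 3 × 97.2 = 340.2 kN.
Design strength φR_n = 0.75 × 340.2 = 255 kN.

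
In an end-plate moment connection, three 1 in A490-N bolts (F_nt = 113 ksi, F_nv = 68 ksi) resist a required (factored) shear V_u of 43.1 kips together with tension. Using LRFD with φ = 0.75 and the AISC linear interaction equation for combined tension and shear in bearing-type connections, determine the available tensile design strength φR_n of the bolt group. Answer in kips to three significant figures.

A_b = π·1²/4 = 0.7854 in²; f_rv = 43.1 / (3 × 0.7854) = 18.29 ksi.
F'_nt = 1.3 F_nt − (F_nt / φF_nv) f_rv = 1.3·113 − (113/(0.75·68))·18.29 = 106.4 ksi, capped at F_nt → F'_nt = 106.4 ksi.
R_n = F'_nt · A_b · n = 106.4 × 0.7854 × 3 = 250.6 kips.
Design strength φR_n = 0.75 × 250.6 = 188 kips.

188 kips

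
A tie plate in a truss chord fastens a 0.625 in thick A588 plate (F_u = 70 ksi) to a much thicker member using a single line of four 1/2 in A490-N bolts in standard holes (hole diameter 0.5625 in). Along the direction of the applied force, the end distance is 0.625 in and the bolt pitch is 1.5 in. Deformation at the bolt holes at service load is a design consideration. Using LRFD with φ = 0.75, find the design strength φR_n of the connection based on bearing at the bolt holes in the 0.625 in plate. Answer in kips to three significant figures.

Per bolt r_n = 1.2 l_c t F_u ≤ 2.4 d t F_u; upper limit = 2.4 × 0.5 × 0.625 × 70 = 52.5 kips.
Edge bolt: l_c = 0.625 − 0.5625/2 = 0.3438 in → 1.2 × 0.3438 × 0.625 × 70 = 18.05 → r_n = 18.05 kips.
Interior bolts: l_c = 1.5 − 0.5625 = 0.9375 in → 1.2 × 0.9375 × 0.625 × 70 = 49.22 → r_n = 49.22 kips.
R_n = 1 × 18.05 + 3 × 49.22 = 165.7 kips.
Design strength φR_n = 0.75 × 165.7 = 124 kips.

124 kips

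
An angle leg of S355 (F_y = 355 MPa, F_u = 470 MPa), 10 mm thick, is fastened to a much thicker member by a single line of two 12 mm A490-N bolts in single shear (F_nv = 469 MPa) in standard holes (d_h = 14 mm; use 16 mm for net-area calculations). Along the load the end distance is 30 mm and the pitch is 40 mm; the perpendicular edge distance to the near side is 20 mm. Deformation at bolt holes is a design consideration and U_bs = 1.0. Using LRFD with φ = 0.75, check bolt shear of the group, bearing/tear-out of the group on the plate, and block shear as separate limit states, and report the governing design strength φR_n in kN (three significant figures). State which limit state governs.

79.6 kN (bolt shear governs)

Bolt shear: A_b = π·12²/4 = 113.1 mm²; R_n = 469 × 113.1 × 2 × 1 / 1000 = 106.1 kN → 0.75 × 106.1 = 79.6 kN.
Bearing: edge l_c = 23, r_n = 129.7 kN; interior l_c = 26, r_n = 135.4 kN; R_n = 129.7 + 1·135.4 = 265.1 kN → 199 kN.
Block shear: A_gv = 700, A_nv = 460, A_nt = 120 mm²; R_n = min(0.6F_uA_nv, 0.6F_yA_gv) + U_bs·F_u·A_nt = 186.1 kN → 140 kN.
Bolt shear governs: 79.6 kN.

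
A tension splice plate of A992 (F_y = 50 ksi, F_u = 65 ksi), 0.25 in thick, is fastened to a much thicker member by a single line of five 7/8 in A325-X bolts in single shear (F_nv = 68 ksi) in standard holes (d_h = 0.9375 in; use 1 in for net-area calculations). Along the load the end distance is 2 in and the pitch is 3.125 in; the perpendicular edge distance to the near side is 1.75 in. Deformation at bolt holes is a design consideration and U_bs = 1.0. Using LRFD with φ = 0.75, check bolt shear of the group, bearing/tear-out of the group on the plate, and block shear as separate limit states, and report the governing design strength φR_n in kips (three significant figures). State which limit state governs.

Bolt shear: A_b = π·0.875²/4 = 0.6013 in²; R_n = 68 × 0.6013 × 5 × 1 = 204.4 kips → 0.75 × 204.4 = 153 kips.
Bearing: edge l_c = 1.531, r_n = 29.86 kips; interior l_c = 2.188, r_n = 34.12 kips; R_n = 29.86 + 4·34.12 = 166.4 kips → 125 kips.
Block shear: A_gv = 3.625, A_nv = 2.5, A_nt = 0.3125 in²; R_n = min(0.6F_uA_nv, 0.6F_yA_gv) + U_bs·F_u·A_nt = 117.8 kips → 88.4 kips.
Block shear governs: 88.4 kips.

88.4 kips (block shear governs)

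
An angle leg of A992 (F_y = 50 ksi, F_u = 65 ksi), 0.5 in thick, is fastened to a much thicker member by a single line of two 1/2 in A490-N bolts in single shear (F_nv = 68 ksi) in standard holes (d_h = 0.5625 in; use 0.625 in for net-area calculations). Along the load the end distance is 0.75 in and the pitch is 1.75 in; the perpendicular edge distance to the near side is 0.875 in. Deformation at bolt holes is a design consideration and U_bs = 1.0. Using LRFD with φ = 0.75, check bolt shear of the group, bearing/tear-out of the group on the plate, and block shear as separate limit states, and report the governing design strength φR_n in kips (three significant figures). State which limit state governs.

Bolt shear: A_b = π·0.5²/4 = 0.1963 in²; R_n = 68 × 0.1963 × 2 × 1 = 26.7 kips → 0.75 × 26.7 = 20 kips.
Bearing: edge l_c = 0.4688, r_n = 18.28 kips; interior l_c = 1.188, r_n = 39 kips; R_n = 18.28 + 1·39 = 57.28 kips → 43 kips.
Block shear: A_gv = 1.25, A_nv = 0.7812, A_nt = 0.2812 in²; R_n = min(0.6F_uA_nv, 0.6F_yA_gv) + U_bs·F_u·A_nt = 48.75 kips → 36.6 kips.
Bolt shear governs: 20 kips.

20 kips (bolt shear governs)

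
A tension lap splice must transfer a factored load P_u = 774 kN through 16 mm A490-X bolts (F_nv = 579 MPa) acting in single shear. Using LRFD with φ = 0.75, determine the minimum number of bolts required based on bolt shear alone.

A_b = π·16²/4 = 201.1 mm².
Per-bolt design strength φR_n = 0.75 × 579 × 201.1 × 1 / 1000 = 87.31 kN.
n ≥ 774 / 87.31 = 8.865 → use 9 bolts.

9 bolts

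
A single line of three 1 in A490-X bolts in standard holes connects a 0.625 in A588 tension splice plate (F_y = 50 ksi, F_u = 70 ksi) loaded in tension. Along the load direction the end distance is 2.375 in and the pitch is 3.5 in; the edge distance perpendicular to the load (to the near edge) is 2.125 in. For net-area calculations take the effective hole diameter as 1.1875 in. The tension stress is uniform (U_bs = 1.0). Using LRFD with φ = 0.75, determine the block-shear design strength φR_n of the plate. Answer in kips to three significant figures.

176 kips

Shear plane L_v = 2.375 + 2·3.5 = 9.375 in; A_gv = 9.375 × 0.625 = 5.859 in².
A_nv = (9.375 − 2.5·1.1875) × 0.625 = 4.004 in².
A_nt = (2.125 − 0.5·1.1875) × 0.625 = 0.957 in².
0.6 F_u A_nv = 168.2 kips; 0.6 F_y A_gv = 175.8 kips → shear rupture governs the shear term.
R_n = 168.2 + 1.0 × 70 × 0.957 = 235.2 kips.
Design strength φR_n = 0.75 × 235.2 = 176 kips.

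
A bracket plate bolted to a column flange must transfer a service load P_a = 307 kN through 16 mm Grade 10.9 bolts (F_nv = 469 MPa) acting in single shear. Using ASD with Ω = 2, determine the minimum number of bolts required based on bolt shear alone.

A_b = π·16²/4 = 201.1 mm².
Per-bolt allowable strength R_n/Ω = 469 × 201.1 × 1 / 1000 / 2 = 47.15 kN.
n ≥ 307 / 47.15 = 6.511 → use 7 bolts.

7 bolts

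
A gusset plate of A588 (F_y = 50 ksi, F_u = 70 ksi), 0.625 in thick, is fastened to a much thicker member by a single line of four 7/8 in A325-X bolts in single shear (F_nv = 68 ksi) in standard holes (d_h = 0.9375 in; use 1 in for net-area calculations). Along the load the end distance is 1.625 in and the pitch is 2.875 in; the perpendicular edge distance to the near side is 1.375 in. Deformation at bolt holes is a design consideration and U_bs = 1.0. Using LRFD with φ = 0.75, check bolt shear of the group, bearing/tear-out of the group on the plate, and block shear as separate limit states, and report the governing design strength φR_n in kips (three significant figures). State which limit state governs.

123 kips (bolt shear governs)

Bolt shear: A_b = π·0.875²/4 = 0.6013 in²; R_n = 68 × 0.6013 × 4 × 1 = 163.6 kips → 0.75 × 163.6 = 123 kips.
Bearing: edge l_c = 1.156, r_n = 60.7 kips; interior l_c = 1.938, r_n = 91.88 kips; R_n = 60.7 + 3·91.88 = 336.3 kips → 252 kips.
Block shear: A_gv = 6.406, A_nv = 4.219, A_nt = 0.5469 in²; R_n = min(0.6F_uA_nv, 0.6F_yA_gv) + U_bs·F_u·A_nt = 215.5 kips → 162 kips.
Bolt shear governs: 123 kips.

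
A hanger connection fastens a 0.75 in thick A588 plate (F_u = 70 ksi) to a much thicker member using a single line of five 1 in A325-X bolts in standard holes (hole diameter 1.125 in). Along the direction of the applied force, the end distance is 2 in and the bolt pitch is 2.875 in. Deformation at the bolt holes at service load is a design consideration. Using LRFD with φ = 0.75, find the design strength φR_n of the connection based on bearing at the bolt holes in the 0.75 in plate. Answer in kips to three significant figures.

Per bolt r_n = 1.2 l_c t F_u ≤ 2.4 d t F_u; upper limit = 2.4 × 1 × 0.75 × 70 = 126 kips.
Edge bolt: l_c = 2 − 1.125/2 = 1.438 in → 1.2 × 1.438 × 0.75 × 70 = 90.56 → r_n = 90.56 kips.
Interior bolts: l_c = 2.875 − 1.125 = 1.75 in → 1.2 × 1.75 × 0.75 × 70 = 110.3 → r_n = 110.3 kips.
R_n = 1 × 90.56 + 4 × 110.3 = 531.6 kips.
Design strength φR_n = 0.75 × 531.6 = 399 kips.

399 kips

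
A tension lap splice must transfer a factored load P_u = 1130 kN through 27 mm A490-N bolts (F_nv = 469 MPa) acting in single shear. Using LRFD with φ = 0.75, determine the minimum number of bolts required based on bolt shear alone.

6 bolts

A_b = π·27²/4 = 572.6 mm².
Per-bolt design strength φR_n = 0.75 × 469 × 572.6 × 1 / 1000 = 201.4 kN.
n ≥ 1130 / 201.4 = 5.611 → use 6 bolts.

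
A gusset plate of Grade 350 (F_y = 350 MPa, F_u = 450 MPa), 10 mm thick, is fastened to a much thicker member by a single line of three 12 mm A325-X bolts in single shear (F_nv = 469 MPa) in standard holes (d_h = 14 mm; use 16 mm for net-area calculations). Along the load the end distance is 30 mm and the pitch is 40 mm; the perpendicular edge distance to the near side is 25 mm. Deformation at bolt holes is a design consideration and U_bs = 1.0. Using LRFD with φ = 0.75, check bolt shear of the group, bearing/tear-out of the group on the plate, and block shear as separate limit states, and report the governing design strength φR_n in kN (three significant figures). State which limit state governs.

Bolt shear: A_b = π·12²/4 = 113.1 mm²; R_n = 469 × 113.1 × 3 × 1 / 1000 = 159.1 kN → 0.75 × 159.1 = 119 kN.
Bearing: edge l_c = 23, r_n = 124.2 kN; interior l_c = 26, r_n = 129.6 kN; R_n = 124.2 + 2·129.6 = 383.4 kN → 288 kN.
Block shear: A_gv = 1100, A_nv = 700, A_nt = 170 mm²; R_n = min(0.6F_uA_nv, 0.6F_yA_gv) + U_bs·F_u·A_nt = 265.5 kN → 199 kN.
Bolt shear governs: 119 kN.

119 kN (bolt shear governs)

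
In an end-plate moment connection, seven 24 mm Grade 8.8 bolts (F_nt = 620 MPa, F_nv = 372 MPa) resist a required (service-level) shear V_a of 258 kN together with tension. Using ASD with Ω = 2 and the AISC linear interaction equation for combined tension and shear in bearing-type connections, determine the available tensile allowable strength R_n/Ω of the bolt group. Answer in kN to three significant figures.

A_b = π·24²/4 = 452.4 mm²; f_rv = 258 × 1000 / (7 × 452.4) = 81.47 MPa.
F'_nt = 1.3 F_nt − (Ω F_nt / F_nv) f_rv = 1.3·620 − (2·620/372)·81.47 = 534.4 MPa, capped at F_nt → F'_nt = 534.4 MPa.
R_n = F'_nt · A_b · n = 534.4 × 452.4 × 7 / 1000 = 1692 kN.
Allowable strength R_n/Ω = 1692 / 2 = 846 kN.

846 kN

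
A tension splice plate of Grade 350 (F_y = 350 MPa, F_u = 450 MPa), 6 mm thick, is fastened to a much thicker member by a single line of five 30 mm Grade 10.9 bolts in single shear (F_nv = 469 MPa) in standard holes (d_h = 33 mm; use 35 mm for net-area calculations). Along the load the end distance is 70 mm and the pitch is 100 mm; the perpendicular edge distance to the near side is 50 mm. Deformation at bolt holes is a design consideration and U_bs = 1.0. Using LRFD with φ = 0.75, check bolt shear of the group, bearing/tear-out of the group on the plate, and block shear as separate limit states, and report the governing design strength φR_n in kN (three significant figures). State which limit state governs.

446 kN (block shear governs)

Bolt shear: A_b = π·30²/4 = 706.9 mm²; R_n = 469 × 706.9 × 5 × 1 / 1000 = 1658 kN → 0.75 × 1658 = 1240 kN.
Bearing: edge l_c = 53.5, r_n = 173.3 kN; interior l_c = 67, r_n = 194.4 kN; R_n = 173.3 + 4·194.4 = 950.9 kN → 713 kN.
Block shear: A_gv = 2820, A_nv = 1875, A_nt = 195 mm²; R_n = min(0.6F_uA_nv, 0.6F_yA_gv) + U_bs·F_u·A_nt = 594 kN → 446 kN.
Block shear governs: 446 kN.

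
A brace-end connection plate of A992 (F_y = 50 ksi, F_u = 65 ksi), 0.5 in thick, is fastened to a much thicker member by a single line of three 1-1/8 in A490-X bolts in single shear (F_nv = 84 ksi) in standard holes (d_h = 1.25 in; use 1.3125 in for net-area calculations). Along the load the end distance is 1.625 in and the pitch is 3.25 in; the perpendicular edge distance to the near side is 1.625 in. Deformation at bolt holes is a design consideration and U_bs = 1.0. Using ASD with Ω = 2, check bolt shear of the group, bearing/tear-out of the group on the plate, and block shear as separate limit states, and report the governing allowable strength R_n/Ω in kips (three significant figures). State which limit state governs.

Bolt shear: A_b = π·1.125²/4 = 0.994 in²; R_n = 84 × 0.994 × 3 × 1 = 250.5 kips → 250.5 / 2 = 125 kips.
Bearing: edge l_c = 1, r_n = 39 kips; interior l_c = 2, r_n = 78 kips; R_n = 39 + 2·78 = 195 kips → 97.5 kips.
Block shear: A_gv = 4.062, A_nv = 2.422, A_nt = 0.4844 in²; R_n = min(0.6F_uA_nv, 0.6F_yA_gv) + U_bs·F_u·A_nt = 125.9 kips → 63 kips.
Block shear governs: 63 kips.

63 kips (block shear governs)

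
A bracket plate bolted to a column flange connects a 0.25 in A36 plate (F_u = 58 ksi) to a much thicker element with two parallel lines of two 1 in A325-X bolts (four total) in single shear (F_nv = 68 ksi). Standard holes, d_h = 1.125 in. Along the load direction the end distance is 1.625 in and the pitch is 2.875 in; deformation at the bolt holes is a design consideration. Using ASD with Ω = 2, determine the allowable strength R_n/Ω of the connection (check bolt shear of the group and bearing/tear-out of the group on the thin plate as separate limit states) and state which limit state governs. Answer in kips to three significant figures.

Bolt shear: A_b = π·1²/4 = 0.7854 in²; R_n = 68 × 0.7854 × 4 × 1 = 213.6 kips → 213.6 / 2 = 107 kips.
Bearing (1.2 l_c t F_u ≤ 2.4 d t F_u): upper limit = 2.4·1·0.25·58 = 34.8 kips.
  Edge l_c = 1.625 − 1.125/2 = 1.062 → r_n = 18.49 kips; interior l_c = 2.875 − 1.125 = 1.75 → r_n = 30.45 kips.
  R_n,bearing = 2·18.49 + 2·30.45 = 97.88 kips → 97.88 / 2 = 48.9 kips.
Bearing governs: 48.9 kips.

48.9 kips (bearing governs)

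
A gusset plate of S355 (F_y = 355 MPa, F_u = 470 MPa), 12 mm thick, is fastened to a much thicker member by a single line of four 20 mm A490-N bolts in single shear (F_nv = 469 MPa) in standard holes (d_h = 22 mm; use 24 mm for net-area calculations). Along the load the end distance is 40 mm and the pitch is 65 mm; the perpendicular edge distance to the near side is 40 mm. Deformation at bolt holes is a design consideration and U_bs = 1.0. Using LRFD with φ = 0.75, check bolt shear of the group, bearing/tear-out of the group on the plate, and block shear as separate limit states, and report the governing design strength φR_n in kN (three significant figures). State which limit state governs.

Bolt shear: A_b = π·20²/4 = 314.2 mm²; R_n = 469 × 314.2 × 4 × 1 / 1000 = 589.4 kN → 0.75 × 589.4 = 442 kN.
Bearing: edge l_c = 29, r_n = 196.3 kN; interior l_c = 43, r_n = 270.7 kN; R_n = 196.3 + 3·270.7 = 1008 kN → 756 kN.
Block shear: A_gv = 2820, A_nv = 1812, A_nt = 336 mm²; R_n = min(0.6F_uA_nv, 0.6F_yA_gv) + U_bs·F_u·A_nt = 668.9 kN → 502 kN.
Bolt shear governs: 442 kN.

442 kN (bolt shear governs)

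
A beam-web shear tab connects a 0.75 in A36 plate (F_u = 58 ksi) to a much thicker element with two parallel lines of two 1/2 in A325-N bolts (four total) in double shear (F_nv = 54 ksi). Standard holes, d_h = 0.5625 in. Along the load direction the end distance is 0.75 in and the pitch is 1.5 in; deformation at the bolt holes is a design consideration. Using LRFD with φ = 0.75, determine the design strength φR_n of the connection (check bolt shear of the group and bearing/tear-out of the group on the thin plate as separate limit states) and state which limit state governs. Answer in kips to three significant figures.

Bolt shear: A_b = π·0.5²/4 = 0.1963 in²; R_n = 54 × 0.1963 × 4 × 2 = 84.82 kips → 0.75 × 84.82 = 63.6 kips.
Bearing (1.2 l_c t F_u ≤ 2.4 d t F_u): upper limit = 2.4·0.5·0.75·58 = 52.2 kips.
  Edge l_c = 0.75 − 0.5625/2 = 0.4688 → r_n = 24.47 kips; interior l_c = 1.5 − 0.5625 = 0.9375 → r_n = 48.94 kips.
  R_n,bearing = 2·24.47 + 2·48.94 = 146.8 kips → 0.75 × 146.8 = 110 kips.
Bolt shear governs: 63.6 kips.

63.6 kips (bolt shear governs)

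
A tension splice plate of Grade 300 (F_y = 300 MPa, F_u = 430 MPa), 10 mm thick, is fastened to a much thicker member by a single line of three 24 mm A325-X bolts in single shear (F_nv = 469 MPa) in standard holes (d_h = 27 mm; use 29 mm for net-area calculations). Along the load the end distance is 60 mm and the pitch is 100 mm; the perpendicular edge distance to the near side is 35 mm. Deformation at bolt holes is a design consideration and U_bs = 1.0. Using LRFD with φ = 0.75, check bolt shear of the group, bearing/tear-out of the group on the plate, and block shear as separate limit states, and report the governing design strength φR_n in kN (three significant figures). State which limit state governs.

Bolt shear: A_b = π·24²/4 = 452.4 mm²; R_n = 469 × 452.4 × 3 × 1 / 1000 = 636.5 kN → 0.75 × 636.5 = 477 kN.
Bearing: edge l_c = 46.5, r_n = 239.9 kN; interior l_c = 73, r_n = 247.7 kN; R_n = 239.9 + 2·247.7 = 735.3 kN → 551 kN.
Block shear: A_gv = 2600, A_nv = 1875, A_nt = 205 mm²; R_n = min(0.6F_uA_nv, 0.6F_yA_gv) + U_bs·F_u·A_nt = 556.1 kN → 417 kN.
Block shear governs: 417 kN.

417 kN (block shear governs)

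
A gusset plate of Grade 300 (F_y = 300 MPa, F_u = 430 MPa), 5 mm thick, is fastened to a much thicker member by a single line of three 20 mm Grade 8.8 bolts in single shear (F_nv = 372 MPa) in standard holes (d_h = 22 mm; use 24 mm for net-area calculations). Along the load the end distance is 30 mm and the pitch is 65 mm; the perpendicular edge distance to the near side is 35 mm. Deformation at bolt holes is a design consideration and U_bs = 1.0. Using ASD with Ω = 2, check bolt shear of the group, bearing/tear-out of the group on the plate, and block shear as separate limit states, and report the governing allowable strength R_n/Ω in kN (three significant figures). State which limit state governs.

89.2 kN (block shear governs)

Bolt shear: A_b = π·20²/4 = 314.2 mm²; R_n = 372 × 314.2 × 3 × 1 / 1000 = 350.6 kN → 350.6 / 2 = 175 kN.
Bearing: edge l_c = 19, r_n = 49.02 kN; interior l_c = 43, r_n = 103.2 kN; R_n = 49.02 + 2·103.2 = 255.4 kN → 128 kN.
Block shear: A_gv = 800, A_nv = 500, A_nt = 115 mm²; R_n = min(0.6F_uA_nv, 0.6F_yA_gv) + U_bs·F_u·A_nt = 178.5 kN → 89.2 kN.
Block shear governs: 89.2 kN.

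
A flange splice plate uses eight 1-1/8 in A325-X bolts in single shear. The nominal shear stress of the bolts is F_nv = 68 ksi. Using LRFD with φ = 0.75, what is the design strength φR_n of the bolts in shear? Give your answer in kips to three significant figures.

A_b = π × 1.125² / 4 = 0.994 in².
R_n = F_nv · A_b · n · n_s = 68 × 0.994 × 8 × 1 = 540.7 kips.
Design strength φR_n = 0.75 × 540.7 = 406 kips.

406 kips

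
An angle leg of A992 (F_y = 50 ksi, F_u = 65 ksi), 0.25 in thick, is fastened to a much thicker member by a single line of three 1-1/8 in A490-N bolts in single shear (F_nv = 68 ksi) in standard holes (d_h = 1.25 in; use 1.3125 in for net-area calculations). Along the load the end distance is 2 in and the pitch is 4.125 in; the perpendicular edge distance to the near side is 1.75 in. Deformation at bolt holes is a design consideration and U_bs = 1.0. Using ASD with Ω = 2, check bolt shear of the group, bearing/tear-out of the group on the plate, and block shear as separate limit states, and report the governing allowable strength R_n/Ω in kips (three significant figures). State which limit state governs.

42.9 kips (block shear governs)

Bolt shear: A_b = π·1.125²/4 = 0.994 in²; R_n = 68 × 0.994 × 3 × 1 = 202.8 kips → 202.8 / 2 = 101 kips.
Bearing: edge l_c = 1.375, r_n = 26.81 kips; interior l_c = 2.875, r_n = 43.87 kips; R_n = 26.81 + 2·43.87 = 114.6 kips → 57.3 kips.
Block shear: A_gv = 2.562, A_nv = 1.742, A_nt = 0.2734 in²; R_n = min(0.6F_uA_nv, 0.6F_yA_gv) + U_bs·F_u·A_nt = 85.72 kips → 42.9 kips.
Block shear governs: 42.9 kips.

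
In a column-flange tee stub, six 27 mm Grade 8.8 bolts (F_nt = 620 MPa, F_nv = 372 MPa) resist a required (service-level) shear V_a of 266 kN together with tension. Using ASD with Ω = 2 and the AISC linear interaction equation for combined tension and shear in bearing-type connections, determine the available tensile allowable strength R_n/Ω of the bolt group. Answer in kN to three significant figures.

941 kN

A_b = π·27²/4 = 572.6 mm²; f_rv = 266 × 1000 / (6 × 572.6) = 77.43 MPa.
F'_nt = 1.3 F_nt − (Ω F_nt / F_nv) f_rv = 1.3·620 − (2·620/372)·77.43 = 547.9 MPa, capped at F_nt → F'_nt = 547.9 MPa.
R_n = F'_nt · A_b · n = 547.9 × 572.6 × 6 / 1000 = 1882 kN.
Allowable strength R_n/Ω = 1882 / 2 = 941 kN.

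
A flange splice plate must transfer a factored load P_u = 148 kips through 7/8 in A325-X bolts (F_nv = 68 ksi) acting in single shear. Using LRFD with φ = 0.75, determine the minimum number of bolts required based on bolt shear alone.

5 bolts

A_b = π·0.875²/4 = 0.6013 in².
Per-bolt design strength φR_n = 0.75 × 68 × 0.6013 × 1 = 30.67 kips.
n ≥ 148 / 30.67 = 4.826 → use 5 bolts.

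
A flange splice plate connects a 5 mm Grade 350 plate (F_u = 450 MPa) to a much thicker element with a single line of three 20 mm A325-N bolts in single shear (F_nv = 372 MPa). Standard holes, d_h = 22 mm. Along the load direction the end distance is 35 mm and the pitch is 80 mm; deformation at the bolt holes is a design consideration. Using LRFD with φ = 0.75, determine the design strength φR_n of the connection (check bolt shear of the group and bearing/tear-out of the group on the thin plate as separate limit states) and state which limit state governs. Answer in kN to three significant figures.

Bolt shear: A_b = π·20²/4 = 314.2 mm²; R_n = 372 × 314.2 × 3 × 1 / 1000 = 350.6 kN → 0.75 × 350.6 = 263 kN.
Bearing (1.2 l_c t F_u ≤ 2.4 d t F_u): upper limit = 2.4·20·5·450 / 1000 = 108 kN.
  Edge l_c = 35 − 22/2 = 24 → r_n = 64.8 kN; interior l_c = 80 − 22 = 58 → r_n = 108 kN.
  R_n,bearing = 1·64.8 + 2·108 = 280.8 kN → 0.75 × 280.8 = 211 kN.
Bearing governs: 211 kN.

211 kN (bearing governs)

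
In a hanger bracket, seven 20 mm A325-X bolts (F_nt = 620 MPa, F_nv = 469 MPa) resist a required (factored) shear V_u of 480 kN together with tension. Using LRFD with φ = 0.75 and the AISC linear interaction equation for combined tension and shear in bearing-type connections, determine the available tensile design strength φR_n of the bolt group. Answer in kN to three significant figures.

A_b = π·20²/4 = 314.2 mm²; f_rv = 480 × 1000 / (7 × 314.2) = 218.3 MPa.
F'_nt = 1.3 F_nt − (F_nt / φF_nv) f_rv = 1.3·620 − (620/(0.75·469))·218.3 = 421.3 MPa, capped at F_nt → F'_nt = 421.3 MPa.
R_n = F'_nt · A_b · n = 421.3 × 314.2 × 7 / 1000 = 926.4 kN.
Design strength φR_n = 0.75 × 926.4 = 695 kN.

695 kN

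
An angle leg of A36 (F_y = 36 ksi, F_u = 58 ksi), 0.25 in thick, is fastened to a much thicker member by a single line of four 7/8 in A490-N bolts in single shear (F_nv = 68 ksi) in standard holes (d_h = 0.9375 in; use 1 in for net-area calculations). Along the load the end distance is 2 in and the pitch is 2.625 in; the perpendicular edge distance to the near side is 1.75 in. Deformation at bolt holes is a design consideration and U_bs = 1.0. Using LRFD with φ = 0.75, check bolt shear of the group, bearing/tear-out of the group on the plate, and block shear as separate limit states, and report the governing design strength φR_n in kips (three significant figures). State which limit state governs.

Bolt shear: A_b = π·0.875²/4 = 0.6013 in²; R_n = 68 × 0.6013 × 4 × 1 = 163.6 kips → 0.75 × 163.6 = 123 kips.
Bearing: edge l_c = 1.531, r_n = 26.64 kips; interior l_c = 1.688, r_n = 29.36 kips; R_n = 26.64 + 3·29.36 = 114.7 kips → 86 kips.
Block shear: A_gv = 2.469, A_nv = 1.594, A_nt = 0.3125 in²; R_n = min(0.6F_uA_nv, 0.6F_yA_gv) + U_bs·F_u·A_nt = 71.45 kips → 53.6 kips.
Block shear governs: 53.6 kips.

53.6 kips (block shear governs)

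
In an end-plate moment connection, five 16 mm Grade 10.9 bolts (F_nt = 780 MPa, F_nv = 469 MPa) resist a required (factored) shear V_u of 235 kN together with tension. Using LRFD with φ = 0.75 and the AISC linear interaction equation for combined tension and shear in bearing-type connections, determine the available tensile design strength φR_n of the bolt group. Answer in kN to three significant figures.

374 kN

A_b = π·16²/4 = 201.1 mm²; f_rv = 235 × 1000 / (5 × 201.1) = 233.8 MPa.
F'_nt = 1.3 F_nt − (F_nt / φF_nv) f_rv = 1.3·780 − (780/(0.75·469))·233.8 = 495.6 MPa, capped at F_nt → F'_nt = 495.6 MPa.
R_n = F'_nt · A_b · n = 495.6 × 201.1 × 5 / 1000 = 498.3 kN.
Design strength φR_n = 0.75 × 498.3 = 374 kN.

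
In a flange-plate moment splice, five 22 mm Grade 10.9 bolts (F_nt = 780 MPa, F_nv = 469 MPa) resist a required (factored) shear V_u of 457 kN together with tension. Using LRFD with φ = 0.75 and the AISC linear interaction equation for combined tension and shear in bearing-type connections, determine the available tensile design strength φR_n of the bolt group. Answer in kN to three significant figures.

A_b = π·22²/4 = 380.1 mm²; f_rv = 457 × 1000 / (5 × 380.1) = 240.4 MPa.
F'_nt = 1.3 F_nt − (F_nt / φF_nv) f_rv = 1.3·780 − (780/(0.75·469))·240.4 = 480.8 MPa, capped at F_nt → F'_nt = 480.8 MPa.
R_n = F'_nt · A_b · n = 480.8 × 380.1 × 5 / 1000 = 913.9 kN.
Design strength φR_n = 0.75 × 913.9 = 685 kN.

685 kN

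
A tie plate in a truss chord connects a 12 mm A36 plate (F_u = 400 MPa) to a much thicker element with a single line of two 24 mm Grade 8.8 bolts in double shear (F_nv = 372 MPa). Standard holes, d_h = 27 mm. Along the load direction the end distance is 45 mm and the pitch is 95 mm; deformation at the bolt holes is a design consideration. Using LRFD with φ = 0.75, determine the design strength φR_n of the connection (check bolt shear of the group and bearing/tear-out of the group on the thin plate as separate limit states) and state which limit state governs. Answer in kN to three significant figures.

343 kN (bearing governs)

Bolt shear: A_b = π·24²/4 = 452.4 mm²; R_n = 372 × 452.4 × 2 × 2 / 1000 = 673.2 kN → 0.75 × 673.2 = 505 kN.
Bearing (1.2 l_c t F_u ≤ 2.4 d t F_u): upper limit = 2.4·24·12·400 / 1000 = 276.5 kN.
  Edge l_c = 45 − 27/2 = 31.5 → r_n = 181.4 kN; interior l_c = 95 − 27 = 68 → r_n = 276.5 kN.
  R_n,bearing = 1·181.4 + 1·276.5 = 457.9 kN → 0.75 × 457.9 = 343 kN.
Bearing governs: 343 kN.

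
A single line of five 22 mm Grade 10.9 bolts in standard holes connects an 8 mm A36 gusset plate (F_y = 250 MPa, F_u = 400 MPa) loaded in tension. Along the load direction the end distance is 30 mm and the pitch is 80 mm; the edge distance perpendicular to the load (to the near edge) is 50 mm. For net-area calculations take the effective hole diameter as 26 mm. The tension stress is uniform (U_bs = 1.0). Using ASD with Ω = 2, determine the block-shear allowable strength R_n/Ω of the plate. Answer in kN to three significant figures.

Shear plane L_v = 30 + 4·80 = 350 mm; A_gv = 350 × 8 = 2800 mm².
A_nv = (350 − 4.5·26) × 8 = 1864 mm².
A_nt = (50 − 0.5·26) × 8 = 296 mm².
0.6 F_u A_nv = 447.4 kN; 0.6 F_y A_gv = 420 kN → shear yielding governs the shear term.
R_n = 420 + 1.0 × 400 × 296 / 1000 = 538.4 kN.
Allowable strength R_n/Ω = 538.4 / 2 = 269 kN.

269 kN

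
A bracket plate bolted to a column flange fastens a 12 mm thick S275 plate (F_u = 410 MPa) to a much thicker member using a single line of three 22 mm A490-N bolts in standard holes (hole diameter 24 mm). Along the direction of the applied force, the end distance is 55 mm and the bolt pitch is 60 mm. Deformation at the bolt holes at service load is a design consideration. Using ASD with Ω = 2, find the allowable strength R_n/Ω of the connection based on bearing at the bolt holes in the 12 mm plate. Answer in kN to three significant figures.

339 kN

Per bolt r_n = 1.2 l_c t F_u ≤ 2.4 d t F_u; upper limit = 2.4 × 22 × 12 × 410 / 1000 = 259.8 kN.
Edge bolt: l_c = 55 − 24/2 = 43 mm → 1.2 × 43 × 12 × 410 / 1000 = 253.9 → r_n = 253.9 kN.
Interior bolts: l_c = 60 − 24 = 36 mm → 1.2 × 36 × 12 × 410 / 1000 = 212.5 → r_n = 212.5 kN.
R_n = 1 × 253.9 + 2 × 212.5 = 679 kN.
Allowable strength R_n/Ω = 679 / 2 = 339 kN.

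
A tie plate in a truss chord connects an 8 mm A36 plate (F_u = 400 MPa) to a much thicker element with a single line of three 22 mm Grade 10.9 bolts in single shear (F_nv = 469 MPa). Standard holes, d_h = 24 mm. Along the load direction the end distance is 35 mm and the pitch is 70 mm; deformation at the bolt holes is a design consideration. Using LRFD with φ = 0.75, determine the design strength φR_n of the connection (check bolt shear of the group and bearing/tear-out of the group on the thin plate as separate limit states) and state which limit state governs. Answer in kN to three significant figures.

320 kN (bearing governs)

Bolt shear: A_b = π·22²/4 = 380.1 mm²; R_n = 469 × 380.1 × 3 × 1 / 1000 = 534.8 kN → 0.75 × 534.8 = 401 kN.
Bearing (1.2 l_c t F_u ≤ 2.4 d t F_u): upper limit = 2.4·22·8·400 / 1000 = 169 kN.
  Edge l_c = 35 − 24/2 = 23 → r_n = 88.32 kN; interior l_c = 70 − 24 = 46 → r_n = 169 kN.
  R_n,bearing = 1·88.32 + 2·169 = 426.2 kN → 0.75 × 426.2 = 320 kN.
Bearing governs: 320 kN.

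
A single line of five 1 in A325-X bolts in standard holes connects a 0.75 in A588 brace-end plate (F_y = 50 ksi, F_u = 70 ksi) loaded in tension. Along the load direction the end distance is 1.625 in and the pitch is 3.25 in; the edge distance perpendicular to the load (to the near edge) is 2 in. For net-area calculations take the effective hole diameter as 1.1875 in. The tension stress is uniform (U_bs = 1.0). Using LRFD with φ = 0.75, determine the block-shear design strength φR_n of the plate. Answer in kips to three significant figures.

Shear plane L_v = 1.625 + 4·3.25 = 14.62 in; A_gv = 14.62 × 0.75 = 10.97 in².
A_nv = (14.62 − 4.5·1.1875) × 0.75 = 6.961 in².
A_nt = (2 − 0.5·1.1875) × 0.75 = 1.055 in².
0.6 F_u A_nv = 292.4 kips; 0.6 F_y A_gv = 329.1 kips → shear rupture governs the shear term.
R_n = 292.4 + 1.0 × 70 × 1.055 = 366.2 kips.
Design strength φR_n = 0.75 × 366.2 = 275 kips.

275 kips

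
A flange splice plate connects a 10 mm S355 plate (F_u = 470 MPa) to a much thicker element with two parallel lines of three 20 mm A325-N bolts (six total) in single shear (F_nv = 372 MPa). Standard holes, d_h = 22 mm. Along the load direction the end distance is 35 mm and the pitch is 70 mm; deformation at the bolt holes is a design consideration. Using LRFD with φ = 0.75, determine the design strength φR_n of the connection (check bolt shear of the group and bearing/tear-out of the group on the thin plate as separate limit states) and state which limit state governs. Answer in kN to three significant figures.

Bolt shear: A_b = π·20²/4 = 314.2 mm²; R_n = 372 × 314.2 × 6 × 1 / 1000 = 701.2 kN → 0.75 × 701.2 = 526 kN.
Bearing (1.2 l_c t F_u ≤ 2.4 d t F_u): upper limit = 2.4·20·10·470 / 1000 = 225.6 kN.
  Edge l_c = 35 − 22/2 = 24 → r_n = 135.4 kN; interior l_c = 70 − 22 = 48 → r_n = 225.6 kN.
  R_n,bearing = 2·135.4 + 4·225.6 = 1173 kN → 0.75 × 1173 = 880 kN.
Bolt shear governs: 526 kN.

526 kN (bolt shear governs)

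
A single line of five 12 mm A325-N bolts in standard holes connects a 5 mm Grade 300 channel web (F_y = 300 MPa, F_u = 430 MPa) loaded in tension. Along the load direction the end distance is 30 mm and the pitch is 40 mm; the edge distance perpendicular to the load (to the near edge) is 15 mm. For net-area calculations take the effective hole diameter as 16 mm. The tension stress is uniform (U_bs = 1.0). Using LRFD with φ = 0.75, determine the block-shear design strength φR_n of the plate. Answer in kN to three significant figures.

125 kN

Shear plane L_v = 30 + 4·40 = 190 mm; A_gv = 190 × 5 = 950 mm².
A_nv = (190 − 4.5·16) × 5 = 590 mm².
A_nt = (15 − 0.5·16) × 5 = 35 mm².
0.6 F_u A_nv = 152.2 kN; 0.6 F_y A_gv = 171 kN → shear rupture governs the shear term.
R_n = 152.2 + 1.0 × 430 × 35 / 1000 = 167.3 kN.
Design strength φR_n = 0.75 × 167.3 = 125 kN.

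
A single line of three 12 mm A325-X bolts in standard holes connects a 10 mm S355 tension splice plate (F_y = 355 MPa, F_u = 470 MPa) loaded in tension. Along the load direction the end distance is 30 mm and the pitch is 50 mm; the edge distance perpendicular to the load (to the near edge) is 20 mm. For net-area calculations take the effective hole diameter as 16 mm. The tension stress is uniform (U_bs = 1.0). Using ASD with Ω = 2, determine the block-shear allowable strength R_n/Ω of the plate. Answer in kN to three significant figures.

Shear plane L_v = 30 + 2·50 = 130 mm; A_gv = 130 × 10 = 1300 mm².
A_nv = (130 − 2.5·16) × 10 = 900 mm².
A_nt = (20 − 0.5·16) × 10 = 120 mm².
0.6 F_u A_nv = 253.8 kN; 0.6 F_y A_gv = 276.9 kN → shear rupture governs the shear term.
R_n = 253.8 + 1.0 × 470 × 120 / 1000 = 310.2 kN.
Allowable strength R_n/Ω = 310.2 / 2 = 155 kN.

155 kN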